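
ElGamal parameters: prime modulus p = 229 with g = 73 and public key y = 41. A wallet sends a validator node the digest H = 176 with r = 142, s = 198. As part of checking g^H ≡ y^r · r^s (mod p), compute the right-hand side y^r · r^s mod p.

149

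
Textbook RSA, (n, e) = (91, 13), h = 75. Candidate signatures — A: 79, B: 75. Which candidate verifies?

Candidate A: Squares mod 91: 79^1≡79, 79^2≡53, 79^4≡79, 79^8≡53; 13 = 8 + 4 + 1, so 79^13 ≡ 53·79·79 ≡ 79 (mod 91)
Candidate B: Squares mod 91: 75^1≡75, 75^2≡74, 75^4≡16, 75^8≡74; 13 = 8 + 4 + 1, so 75^13 ≡ 74·16·75 ≡ 75 (mod 91)
  → matches h = 75

B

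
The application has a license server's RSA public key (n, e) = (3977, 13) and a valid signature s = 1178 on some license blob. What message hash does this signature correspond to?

3806

s^2 ≡ 1178^2 = 1387684 ≡ 3688
s^4 ≡ 3688^2 = 13601344 ≡ 4
s^8 ≡ 4^2 = 16
13 = 8 + 4 + 1, so s^13 ≡ 16·4·1178 ≡ 3806 (mod 3977)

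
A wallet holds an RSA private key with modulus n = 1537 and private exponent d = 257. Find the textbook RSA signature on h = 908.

h^2 ≡ 908^2 = 824464 ≡ 632
h^4 ≡ 632^2 = 399424 ≡ 1341
h^8 ≡ 1341^2 = 1798281 ≡ 1528
h^16 ≡ 1528^2 = 2334784 ≡ 81
h^32 ≡ 81^2 = 6561 ≡ 413
h^64 ≡ 413^2 = 170569 ≡ 1499
h^128 ≡ 1499^2 = 2247001 ≡ 1444
h^256 ≡ 1444^2 = 2085136 ≡ 964
257 = 256 + 1, so h^257 ≡ 964·908 ≡ 759 (mod 1537)

759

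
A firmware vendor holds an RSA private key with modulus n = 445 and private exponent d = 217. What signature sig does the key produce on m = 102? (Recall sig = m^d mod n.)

m^2 ≡ 102^2 = 10404 ≡ 169
m^4 ≡ 169^2 = 28561 ≡ 81
m^8 ≡ 81^2 = 6561 ≡ 331
m^16 ≡ 331^2 = 109561 ≡ 91
m^32 ≡ 91^2 = 8281 ≡ 271
m^64 ≡ 271^2 = 73441 ≡ 16
m^128 ≡ 16^2 = 256
217 = 128 + 64 + 16 + 8 + 1, so m^217 ≡ 256·16·91·331·102 ≡ 302 (mod 445)

302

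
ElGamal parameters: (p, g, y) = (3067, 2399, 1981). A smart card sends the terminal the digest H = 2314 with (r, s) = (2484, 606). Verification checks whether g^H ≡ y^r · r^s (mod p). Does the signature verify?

does not verify

Left side g^H mod p:
Squares mod 3067: 2399^1≡2399, 2399^2≡1509, 2399^4≡1367, 2399^8≡886, 2399^16≡2911, 2399^32≡2867, 2399^64≡129, 2399^128≡1306, 2399^256≡384, 2399^512≡240, 2399^1024≡2394, 2399^2048≡2080
2314 = 2048 + 256 + 8 + 2, so 2399^2314 ≡ 2080·384·886·1509 ≡ 367 (mod 3067)
Right side y^r · r^s mod p:
Squares mod 3067: 1981^1≡1981, 1981^2≡1668, 1981^4≡455, 1981^8≡1536, 1981^16≡773, 1981^32≡2531, 1981^64≡2065, 1981^128≡1095, 1981^256≡2895, 1981^512≡1981, 1981^1024≡1668, 1981^2048≡455
2484 = 2048 + 256 + 128 + 32 + 16 + 4, so 1981^2484 ≡ 455·2895·1095·2531·773·455 ≡ 1668 (mod 3067)
Squares mod 3067: 2484^1≡2484, 2484^2≡2519, 2484^4≡2805, 2484^8≡1170, 2484^16≡1018, 2484^32≡2745, 2484^64≡2473, 2484^128≡131, 2484^256≡1826, 2484^512≡447
606 = 512 + 64 + 16 + 8 + 4 + 2, so 2484^606 ≡ 447·2473·1018·1170·2805·2519 ≡ 1677 (mod 3067)
1668·1677 = 2797236 ≡ 132 (mod 3067)
367 ≠ 132, so verification fails.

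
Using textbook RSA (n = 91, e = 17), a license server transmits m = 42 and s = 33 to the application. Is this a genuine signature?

forged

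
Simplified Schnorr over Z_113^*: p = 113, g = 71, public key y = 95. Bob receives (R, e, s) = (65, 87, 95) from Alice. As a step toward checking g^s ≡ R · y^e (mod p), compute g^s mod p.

78

Squares mod 113: 71^1≡71, 71^2≡69, 71^4≡15, 71^8≡112, 71^16≡1, 71^32≡1, 71^64≡1
95 = 64 + 16 + 8 + 4 + 2 + 1, so 71^95 ≡ 1·1·112·15·69·71 ≡ 78 (mod 113)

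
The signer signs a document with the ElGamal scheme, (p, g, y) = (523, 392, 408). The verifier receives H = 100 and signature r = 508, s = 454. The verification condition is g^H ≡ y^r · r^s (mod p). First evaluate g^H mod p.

Squares mod 523: 392^1≡392, 392^2≡425, 392^4≡190, 392^8≡13, 392^16≡169, 392^32≡319, 392^64≡299
100 = 64 + 32 + 4, so 392^100 ≡ 299·319·190 ≡ 440 (mod 523)

440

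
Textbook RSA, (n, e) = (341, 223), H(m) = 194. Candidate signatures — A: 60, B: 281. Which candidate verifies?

Candidate A: 60^2 = 3600 ≡ 190; 60^4 ≡ 190^2 = 36100 ≡ 295; 60^8 ≡ 295^2 = 87025 ≡ 70; 60^16 ≡ 70^2 = 4900 ≡ 126; 60^32 ≡ 126^2 = 15876 ≡ 190; 60^64 ≡ 190^2 = 36100 ≡ 295; 60^128 ≡ 295^2 = 87025 ≡ 70; 223 = 128 + 64 + 16 + 8 + 4 + 2 + 1, so 60^223 ≡ 70·295·126·70·295·190·60 ≡ 147 (mod 341)
Candidate B: 281^2 = 78961 ≡ 190; 281^4 ≡ 190^2 = 36100 ≡ 295; 281^8 ≡ 295^2 = 87025 ≡ 70; 281^16 ≡ 70^2 = 4900 ≡ 126; 281^32 ≡ 126^2 = 15876 ≡ 190; 281^64 ≡ 190^2 = 36100 ≡ 295; 281^128 ≡ 295^2 = 87025 ≡ 70; 223 = 128 + 64 + 16 + 8 + 4 + 2 + 1, so 281^223 ≡ 70·295·126·70·295·190·281 ≡ 194 (mod 341)
  → matches H(m) = 194

B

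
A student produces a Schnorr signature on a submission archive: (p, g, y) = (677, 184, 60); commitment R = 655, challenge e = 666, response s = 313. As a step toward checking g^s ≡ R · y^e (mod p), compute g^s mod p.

Squares mod 677: 184^1≡184, 184^2≡6, 184^4≡36, 184^8≡619, 184^16≡656, 184^32≡441, 184^64≡182, 184^128≡628, 184^256≡370
313 = 256 + 32 + 16 + 8 + 1, so 184^313 ≡ 370·441·656·619·184 ≡ 325 (mod 677)

325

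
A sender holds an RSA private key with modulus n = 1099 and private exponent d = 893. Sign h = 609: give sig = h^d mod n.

h^893 mod 1099 = 371

371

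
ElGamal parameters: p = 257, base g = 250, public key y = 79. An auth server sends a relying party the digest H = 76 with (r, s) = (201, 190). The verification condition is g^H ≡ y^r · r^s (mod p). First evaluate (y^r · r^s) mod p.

79^2 = 6241 ≡ 73
79^4 ≡ 73^2 = 5329 ≡ 189
79^8 ≡ 189^2 = 35721 ≡ 255
79^16 ≡ 255^2 = 65025 ≡ 4
79^32 ≡ 4^2 = 16
79^64 ≡ 16^2 = 256
79^128 ≡ 256^2 = 65536 ≡ 1
201 = 128 + 64 + 8 + 1, so 79^201 ≡ 1·256·255·79 ≡ 158 (mod 257)
201^2 = 40401 ≡ 52
201^4 ≡ 52^2 = 2704 ≡ 134
201^8 ≡ 134^2 = 17956 ≡ 223
201^16 ≡ 223^2 = 49729 ≡ 128
201^32 ≡ 128^2 = 16384 ≡ 193
201^64 ≡ 193^2 = 37249 ≡ 241
201^128 ≡ 241^2 = 58081 ≡ 256
190 = 128 + 32 + 16 + 8 + 4 + 2, so 201^190 ≡ 256·193·128·223·134·52 ≡ 198 (mod 257)
y^r · r^s ≡ 158·198 = 31284 ≡ 187 (mod 257)

187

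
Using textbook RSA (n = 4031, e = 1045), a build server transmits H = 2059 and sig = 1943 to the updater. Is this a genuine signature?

Squares mod 4031: sig^1≡1943, sig^2≡2233, sig^4≡3973, sig^8≡3364, sig^16≡1479, sig^32≡2639, sig^64≡2784, sig^128≡3074, sig^256≡812, sig^512≡2291, sig^1024≡319
1045 = 1024 + 16 + 4 + 1, so sig^1045 ≡ 319·1479·3973·1943 ≡ 2059 (mod 4031)
Since 2059 equals the digest 2059, verification succeeds.

genuine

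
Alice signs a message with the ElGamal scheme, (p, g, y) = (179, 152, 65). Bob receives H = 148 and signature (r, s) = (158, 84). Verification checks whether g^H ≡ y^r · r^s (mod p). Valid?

no

Left side g^H mod p:
152^2 = 23104 ≡ 13
152^4 ≡ 13^2 = 169
152^8 ≡ 169^2 = 28561 ≡ 100
152^16 ≡ 100^2 = 10000 ≡ 155
152^32 ≡ 155^2 = 24025 ≡ 39
152^64 ≡ 39^2 = 1521 ≡ 89
152^128 ≡ 89^2 = 7921 ≡ 45
148 = 128 + 16 + 4, so 152^148 ≡ 45·155·169 ≡ 60 (mod 179)
Right side y^r · r^s mod p:
65^2 = 4225 ≡ 108
65^4 ≡ 108^2 = 11664 ≡ 29
65^8 ≡ 29^2 = 841 ≡ 125
65^16 ≡ 125^2 = 15625 ≡ 52
65^32 ≡ 52^2 = 2704 ≡ 19
65^64 ≡ 19^2 = 361 ≡ 3
65^128 ≡ 3^2 = 9
158 = 128 + 16 + 8 + 4 + 2, so 65^158 ≡ 9·52·125·29·108 ≡ 106 (mod 179)
158^2 = 24964 ≡ 83
158^4 ≡ 83^2 = 6889 ≡ 87
158^8 ≡ 87^2 = 7569 ≡ 51
158^16 ≡ 51^2 = 2601 ≡ 95
158^32 ≡ 95^2 = 9025 ≡ 75
158^64 ≡ 75^2 = 5625 ≡ 76
84 = 64 + 16 + 4, so 158^84 ≡ 76·95·87 ≡ 29 (mod 179)
106·29 = 3074 ≡ 31 (mod 179)
60 ≠ 31, so verification fails.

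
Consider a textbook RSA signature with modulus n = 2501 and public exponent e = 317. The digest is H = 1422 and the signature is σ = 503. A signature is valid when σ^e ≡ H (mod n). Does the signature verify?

Squares mod 2501: σ^1≡503, σ^2≡408, σ^4≡1398, σ^8≡1123, σ^16≡625, σ^32≡469, σ^64≡2374, σ^128≡1123, σ^256≡625
317 = 256 + 32 + 16 + 8 + 4 + 1, so σ^317 ≡ 625·469·625·1123·1398·503 ≡ 1079 (mod 2501)
The recovered value 1079 does not match the digest 1422.

does not verify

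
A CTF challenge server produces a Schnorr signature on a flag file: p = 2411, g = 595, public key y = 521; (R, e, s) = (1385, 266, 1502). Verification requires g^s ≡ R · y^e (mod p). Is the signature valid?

invalid

g^s mod p:
595^2 = 354025 ≡ 2019
595^4 ≡ 2019^2 = 4076361 ≡ 1771
595^8 ≡ 1771^2 = 3136441 ≡ 2141
595^16 ≡ 2141^2 = 4583881 ≡ 570
595^32 ≡ 570^2 = 324900 ≡ 1826
595^64 ≡ 1826^2 = 3334276 ≡ 2274
595^128 ≡ 2274^2 = 5171076 ≡ 1892
595^256 ≡ 1892^2 = 3579664 ≡ 1740
595^512 ≡ 1740^2 = 3027600 ≡ 1795
595^1024 ≡ 1795^2 = 3222025 ≡ 929
1502 = 1024 + 256 + 128 + 64 + 16 + 8 + 4 + 2, so 595^1502 ≡ 929·1740·1892·2274·570·2141·1771·2019 ≡ 1198 (mod 2411)
R · y^e mod p:
521^2 = 271441 ≡ 1409
521^4 ≡ 1409^2 = 1985281 ≡ 1028
521^8 ≡ 1028^2 = 1056784 ≡ 766
521^16 ≡ 766^2 = 586756 ≡ 883
521^32 ≡ 883^2 = 779689 ≡ 936
521^64 ≡ 936^2 = 876096 ≡ 903
521^128 ≡ 903^2 = 815409 ≡ 491
521^256 ≡ 491^2 = 241081 ≡ 2392
266 = 256 + 8 + 2, so 521^266 ≡ 2392·766·1409 ≡ 1380 (mod 2411)
1385·1380 = 1911300 ≡ 1788 (mod 2411)
1198 ≠ 1788; the check fails.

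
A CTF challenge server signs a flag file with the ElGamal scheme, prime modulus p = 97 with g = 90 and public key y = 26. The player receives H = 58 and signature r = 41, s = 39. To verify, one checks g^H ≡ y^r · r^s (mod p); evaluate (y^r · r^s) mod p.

Squares mod 97: 26^1≡26, 26^2≡94, 26^4≡9, 26^8≡81, 26^16≡62, 26^32≡61
41 = 32 + 8 + 1, so 26^41 ≡ 61·81·26 ≡ 38 (mod 97)
Squares mod 97: 41^1≡41, 41^2≡32, 41^4≡54, 41^8≡6, 41^16≡36, 41^32≡35
39 = 32 + 4 + 2 + 1, so 41^39 ≡ 35·54·32·41 ≡ 69 (mod 97)
y^r · r^s ≡ 38·69 = 2622 ≡ 3 (mod 97)

3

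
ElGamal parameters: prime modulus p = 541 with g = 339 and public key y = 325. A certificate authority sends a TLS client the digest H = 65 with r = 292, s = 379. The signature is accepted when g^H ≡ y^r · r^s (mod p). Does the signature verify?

does not verify

Left side g^H mod p:
339^2 = 114921 ≡ 229
339^4 ≡ 229^2 = 52441 ≡ 505
339^8 ≡ 505^2 = 255025 ≡ 214
339^16 ≡ 214^2 = 45796 ≡ 352
339^32 ≡ 352^2 = 123904 ≡ 15
339^64 ≡ 15^2 = 225
65 = 64 + 1, so 339^65 ≡ 225·339 ≡ 535 (mod 541)
Right side y^r · r^s mod p:
325^2 = 105625 ≡ 130
325^4 ≡ 130^2 = 16900 ≡ 129
325^8 ≡ 129^2 = 16641 ≡ 411
325^16 ≡ 411^2 = 168921 ≡ 129
325^32 ≡ 129^2 = 16641 ≡ 411
325^64 ≡ 411^2 = 168921 ≡ 129
325^128 ≡ 129^2 = 16641 ≡ 411
325^256 ≡ 411^2 = 168921 ≡ 129
292 = 256 + 32 + 4, so 325^292 ≡ 129·411·129 ≡ 129 (mod 541)
292^2 = 85264 ≡ 327
292^4 ≡ 327^2 = 106929 ≡ 352
292^8 ≡ 352^2 = 123904 ≡ 15
292^16 ≡ 15^2 = 225
292^32 ≡ 225^2 = 50625 ≡ 312
292^64 ≡ 312^2 = 97344 ≡ 505
292^128 ≡ 505^2 = 255025 ≡ 214
292^256 ≡ 214^2 = 45796 ≡ 352
379 = 256 + 64 + 32 + 16 + 8 + 2 + 1, so 292^379 ≡ 352·505·312·225·15·327·292 ≡ 249 (mod 541)
129·249 = 32121 ≡ 202 (mod 541)
535 ≠ 202, so verification fails.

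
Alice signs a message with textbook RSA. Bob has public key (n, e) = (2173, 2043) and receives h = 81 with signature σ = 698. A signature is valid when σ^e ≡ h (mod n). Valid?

Squares mod 2173: σ^1≡698, σ^2≡452, σ^4≡42, σ^8≡1764, σ^16≡2133, σ^32≡1600, σ^64≡206, σ^128≡1149, σ^256≡1190, σ^512≡1477, σ^1024≡2010
2043 = 1024 + 512 + 256 + 128 + 64 + 32 + 16 + 8 + 2 + 1, so σ^2043 ≡ 2010·1477·1190·1149·206·1600·2133·1764·452·698 ≡ 2092 (mod 2173)
The recovered value 2092 does not match the digest 81.

no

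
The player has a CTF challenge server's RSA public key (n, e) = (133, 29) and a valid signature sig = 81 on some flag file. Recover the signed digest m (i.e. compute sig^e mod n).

44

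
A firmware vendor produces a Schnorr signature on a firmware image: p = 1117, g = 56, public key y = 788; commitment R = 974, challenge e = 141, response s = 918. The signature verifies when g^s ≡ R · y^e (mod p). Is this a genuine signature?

forged

g^s mod p:
56^2 = 3136 ≡ 902
56^4 ≡ 902^2 = 813604 ≡ 428
56^8 ≡ 428^2 = 183184 ≡ 1113
56^16 ≡ 1113^2 = 1238769 ≡ 16
56^32 ≡ 16^2 = 256
56^64 ≡ 256^2 = 65536 ≡ 750
56^128 ≡ 750^2 = 562500 ≡ 649
56^256 ≡ 649^2 = 421201 ≡ 92
56^512 ≡ 92^2 = 8464 ≡ 645
918 = 512 + 256 + 128 + 16 + 4 + 2, so 56^918 ≡ 645·92·649·16·428·902 ≡ 165 (mod 1117)
R · y^e mod p:
788^2 = 620944 ≡ 1009
788^4 ≡ 1009^2 = 1018081 ≡ 494
788^8 ≡ 494^2 = 244036 ≡ 530
788^16 ≡ 530^2 = 280900 ≡ 533
788^32 ≡ 533^2 = 284089 ≡ 371
788^64 ≡ 371^2 = 137641 ≡ 250
788^128 ≡ 250^2 = 62500 ≡ 1065
141 = 128 + 8 + 4 + 1, so 788^141 ≡ 1065·530·494·788 ≡ 763 (mod 1117)
974·763 = 743162 ≡ 357 (mod 1117)
165 ≠ 357; the check fails.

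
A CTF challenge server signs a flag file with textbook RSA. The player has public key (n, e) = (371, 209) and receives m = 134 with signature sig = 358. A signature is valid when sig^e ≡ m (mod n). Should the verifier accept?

sig^2 ≡ 358^2 = 128164 ≡ 169
sig^4 ≡ 169^2 = 28561 ≡ 365
sig^8 ≡ 365^2 = 133225 ≡ 36
sig^16 ≡ 36^2 = 1296 ≡ 183
sig^32 ≡ 183^2 = 33489 ≡ 99
sig^64 ≡ 99^2 = 9801 ≡ 155
sig^128 ≡ 155^2 = 24025 ≡ 281
209 = 128 + 64 + 16 + 1, so sig^209 ≡ 281·155·183·358 ≡ 358 (mod 371)
The recovered value 358 does not match the digest 134.

reject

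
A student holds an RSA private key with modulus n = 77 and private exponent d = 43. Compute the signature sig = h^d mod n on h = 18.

h^2 ≡ 18^2 = 324 ≡ 16
h^4 ≡ 16^2 = 256 ≡ 25
h^8 ≡ 25^2 = 625 ≡ 9
h^16 ≡ 9^2 = 81 ≡ 4
h^32 ≡ 4^2 = 16
43 = 32 + 8 + 2 + 1, so h^43 ≡ 16·9·16·18 ≡ 46 (mod 77)

46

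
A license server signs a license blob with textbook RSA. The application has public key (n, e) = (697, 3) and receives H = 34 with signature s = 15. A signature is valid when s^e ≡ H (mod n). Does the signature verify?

s^2 ≡ 15^2 = 225
3 = 2 + 1, so s^3 ≡ 225·15 ≡ 587 (mod 697)
s^3 mod 697 = 587, but H = 34.

does not verify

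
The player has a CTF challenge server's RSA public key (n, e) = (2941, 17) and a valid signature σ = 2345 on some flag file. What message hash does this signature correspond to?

σ^2 ≡ 2345^2 = 5499025 ≡ 2296
σ^4 ≡ 2296^2 = 5271616 ≡ 1344
σ^8 ≡ 1344^2 = 1806336 ≡ 562
σ^16 ≡ 562^2 = 315844 ≡ 1157
17 = 16 + 1, so σ^17 ≡ 1157·2345 ≡ 1563 (mod 2941)

1563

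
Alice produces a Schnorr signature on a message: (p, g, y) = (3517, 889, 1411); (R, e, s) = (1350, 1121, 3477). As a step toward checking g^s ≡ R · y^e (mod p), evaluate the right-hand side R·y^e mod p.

1847

1411^2 = 1990921 ≡ 299
1411^4 ≡ 299^2 = 89401 ≡ 1476
1411^8 ≡ 1476^2 = 2178576 ≡ 1553
1411^16 ≡ 1553^2 = 2411809 ≡ 2664
1411^32 ≡ 2664^2 = 7096896 ≡ 3107
1411^64 ≡ 3107^2 = 9653449 ≡ 2801
1411^128 ≡ 2801^2 = 7845601 ≡ 2691
1411^256 ≡ 2691^2 = 7241481 ≡ 3495
1411^512 ≡ 3495^2 = 12215025 ≡ 484
1411^1024 ≡ 484^2 = 234256 ≡ 2134
1121 = 1024 + 64 + 32 + 1, so 1411^1121 ≡ 2134·2801·3107·1411 ≡ 2630 (mod 3517)
R · y^e ≡ 1350·2630 = 3550500 ≡ 1847 (mod 3517)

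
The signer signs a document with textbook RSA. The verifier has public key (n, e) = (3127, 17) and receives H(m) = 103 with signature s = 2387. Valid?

Squares mod 3127: s^1≡2387, s^2≡375, s^4≡3037, s^8≡1846, s^16≡2413
17 = 16 + 1, so s^17 ≡ 2413·2387 ≡ 3024 (mod 3127)
The recovered value 3024 does not match the digest 103.

no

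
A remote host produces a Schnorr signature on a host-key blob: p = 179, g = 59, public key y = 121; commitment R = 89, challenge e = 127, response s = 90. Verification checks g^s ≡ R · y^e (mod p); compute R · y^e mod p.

59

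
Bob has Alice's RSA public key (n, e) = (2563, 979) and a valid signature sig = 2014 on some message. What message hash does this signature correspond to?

sig^2 ≡ 2014^2 = 4056196 ≡ 1530
sig^4 ≡ 1530^2 = 2340900 ≡ 881
sig^8 ≡ 881^2 = 776161 ≡ 2135
sig^16 ≡ 2135^2 = 4558225 ≡ 1211
sig^32 ≡ 1211^2 = 1466521 ≡ 485
sig^64 ≡ 485^2 = 235225 ≡ 1992
sig^128 ≡ 1992^2 = 3968064 ≡ 540
sig^256 ≡ 540^2 = 291600 ≡ 1981
sig^512 ≡ 1981^2 = 3924361 ≡ 408
979 = 512 + 256 + 128 + 64 + 16 + 2 + 1, so sig^979 ≡ 408·1981·540·1992·1211·1530·2014 ≡ 1222 (mod 2563)

1222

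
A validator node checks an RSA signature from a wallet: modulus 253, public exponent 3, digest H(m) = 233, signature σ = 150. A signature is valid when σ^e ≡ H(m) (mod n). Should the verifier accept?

σ^2 ≡ 150^2 = 22500 ≡ 236
3 = 2 + 1, so σ^3 ≡ 236·150 ≡ 233 (mod 253)
233 = H(m), so the signature checks out.

accept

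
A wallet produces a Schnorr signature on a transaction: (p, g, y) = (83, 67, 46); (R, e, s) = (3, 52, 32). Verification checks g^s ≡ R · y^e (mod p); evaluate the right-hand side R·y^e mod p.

51

Squares mod 83: 46^1≡46, 46^2≡41, 46^4≡21, 46^8≡26, 46^16≡12, 46^32≡61
52 = 32 + 16 + 4, so 46^52 ≡ 61·12·21 ≡ 17 (mod 83)
R · y^e ≡ 3·17 = 51 ≡ 51 (mod 83)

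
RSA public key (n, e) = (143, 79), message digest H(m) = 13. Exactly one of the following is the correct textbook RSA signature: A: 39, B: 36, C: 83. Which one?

Candidate A: 39^79 mod 143 = 13
  → matches H(m) = 13
Candidate B: 36^79 mod 143 = 114
Candidate C: 83^79 mod 143 = 112

A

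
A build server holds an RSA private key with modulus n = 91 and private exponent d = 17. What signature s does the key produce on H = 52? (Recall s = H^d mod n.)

26

Squares mod 91: H^1≡52, H^2≡65, H^4≡39, H^8≡65, H^16≡39
17 = 16 + 1, so H^17 ≡ 39·52 ≡ 26 (mod 91)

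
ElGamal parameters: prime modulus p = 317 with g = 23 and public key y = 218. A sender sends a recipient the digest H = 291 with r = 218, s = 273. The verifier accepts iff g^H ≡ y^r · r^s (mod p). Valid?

no

Left side g^H mod p:
Squares mod 317: 23^1≡23, 23^2≡212, 23^4≡247, 23^8≡145, 23^16≡103, 23^32≡148, 23^64≡31, 23^128≡10, 23^256≡100
291 = 256 + 32 + 2 + 1, so 23^291 ≡ 100·148·212·23 ≡ 67 (mod 317)
Right side y^r · r^s mod p:
Squares mod 317: 218^1≡218, 218^2≡291, 218^4≡42, 218^8≡179, 218^16≡24, 218^32≡259, 218^64≡194, 218^128≡230
218 = 128 + 64 + 16 + 8 + 2, so 218^218 ≡ 230·194·24·179·291 ≡ 65 (mod 317)
Squares mod 317: 218^1≡218, 218^2≡291, 218^4≡42, 218^8≡179, 218^16≡24, 218^32≡259, 218^64≡194, 218^128≡230, 218^256≡278
273 = 256 + 16 + 1, so 218^273 ≡ 278·24·218 ≡ 100 (mod 317)
65·100 = 6500 ≡ 160 (mod 317)
67 ≠ 160, so verification fails.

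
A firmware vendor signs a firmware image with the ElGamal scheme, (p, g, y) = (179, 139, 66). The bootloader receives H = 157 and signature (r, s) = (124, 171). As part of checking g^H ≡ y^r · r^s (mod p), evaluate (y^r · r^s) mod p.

110

66^2 = 4356 ≡ 60
66^4 ≡ 60^2 = 3600 ≡ 20
66^8 ≡ 20^2 = 400 ≡ 42
66^16 ≡ 42^2 = 1764 ≡ 153
66^32 ≡ 153^2 = 23409 ≡ 139
66^64 ≡ 139^2 = 19321 ≡ 168
124 = 64 + 32 + 16 + 8 + 4, so 66^124 ≡ 168·139·153·42·20 ≡ 15 (mod 179)
124^2 = 15376 ≡ 161
124^4 ≡ 161^2 = 25921 ≡ 145
124^8 ≡ 145^2 = 21025 ≡ 82
124^16 ≡ 82^2 = 6724 ≡ 101
124^32 ≡ 101^2 = 10201 ≡ 177
124^64 ≡ 177^2 = 31329 ≡ 4
124^128 ≡ 4^2 = 16
171 = 128 + 32 + 8 + 2 + 1, so 124^171 ≡ 16·177·82·161·124 ≡ 67 (mod 179)
y^r · r^s ≡ 15·67 = 1005 ≡ 110 (mod 179)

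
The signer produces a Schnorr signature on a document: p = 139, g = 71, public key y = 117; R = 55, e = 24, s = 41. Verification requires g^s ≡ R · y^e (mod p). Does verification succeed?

fails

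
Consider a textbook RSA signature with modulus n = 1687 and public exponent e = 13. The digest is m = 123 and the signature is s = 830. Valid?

yes

s^13 mod 1687 = 123
s^13 mod 1687 = 123 matches m.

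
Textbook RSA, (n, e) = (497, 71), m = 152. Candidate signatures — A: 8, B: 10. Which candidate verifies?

Candidate A: 8^71 mod 497 = 8
Candidate B: 10^71 mod 497 = 152
  → matches m = 152

B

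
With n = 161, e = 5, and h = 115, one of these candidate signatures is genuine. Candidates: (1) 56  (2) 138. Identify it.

2

Candidate 1: 56^2 = 3136 ≡ 77; 56^4 ≡ 77^2 = 5929 ≡ 133; 5 = 4 + 1, so 56^5 ≡ 133·56 ≡ 42 (mod 161)
Candidate 2: 138^2 = 19044 ≡ 46; 138^4 ≡ 46^2 = 2116 ≡ 23; 5 = 4 + 1, so 138^5 ≡ 23·138 ≡ 115 (mod 161)
  → matches h = 115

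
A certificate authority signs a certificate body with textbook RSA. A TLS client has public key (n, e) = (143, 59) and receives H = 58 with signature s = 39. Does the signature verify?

s^59 mod 143 = 13
The recovered value 13 does not match the digest 58.

does not verify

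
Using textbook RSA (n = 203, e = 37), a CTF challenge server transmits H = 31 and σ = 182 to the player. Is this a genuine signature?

forged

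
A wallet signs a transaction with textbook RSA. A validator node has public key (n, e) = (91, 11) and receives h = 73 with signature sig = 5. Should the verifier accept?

accept

sig^2 ≡ 5^2 = 25
sig^4 ≡ 25^2 = 625 ≡ 79
sig^8 ≡ 79^2 = 6241 ≡ 53
11 = 8 + 2 + 1, so sig^11 ≡ 53·25·5 ≡ 73 (mod 91)
sig^11 mod 91 = 73 matches h.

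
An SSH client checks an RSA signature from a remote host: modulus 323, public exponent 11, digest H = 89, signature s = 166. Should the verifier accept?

s^2 ≡ 166^2 = 27556 ≡ 101
s^4 ≡ 101^2 = 10201 ≡ 188
s^8 ≡ 188^2 = 35344 ≡ 137
11 = 8 + 2 + 1, so s^11 ≡ 137·101·166 ≡ 89 (mod 323)
Since 89 equals the digest 89, verification succeeds.

accept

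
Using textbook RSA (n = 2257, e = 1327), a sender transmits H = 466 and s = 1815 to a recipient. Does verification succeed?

Squares mod 2257: s^1≡1815, s^2≡1262, s^4≡1459, s^8≡330, s^16≡564, s^32≡2116, s^64≡1825, s^128≡1550, s^256≡1052, s^512≡774, s^1024≡971
1327 = 1024 + 256 + 32 + 8 + 4 + 2 + 1, so s^1327 ≡ 971·1052·2116·330·1459·1262·1815 ≡ 466 (mod 2257)
s^1327 mod 2257 = 466 matches H.

passes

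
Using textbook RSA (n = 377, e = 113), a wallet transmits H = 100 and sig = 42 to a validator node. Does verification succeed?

passes

sig^113 mod 377 = 100
Since 100 equals the digest 100, verification succeeds.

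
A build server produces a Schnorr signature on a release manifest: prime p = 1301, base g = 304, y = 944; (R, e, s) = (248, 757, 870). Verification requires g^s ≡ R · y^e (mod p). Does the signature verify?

verifies

g^s mod p:
304^2 = 92416 ≡ 45
304^4 ≡ 45^2 = 2025 ≡ 724
304^8 ≡ 724^2 = 524176 ≡ 1174
304^16 ≡ 1174^2 = 1378276 ≡ 517
304^32 ≡ 517^2 = 267289 ≡ 584
304^64 ≡ 584^2 = 341056 ≡ 194
304^128 ≡ 194^2 = 37636 ≡ 1208
304^256 ≡ 1208^2 = 1459264 ≡ 843
304^512 ≡ 843^2 = 710649 ≡ 303
870 = 512 + 256 + 64 + 32 + 4 + 2, so 304^870 ≡ 303·843·194·584·724·45 ≡ 340 (mod 1301)
R · y^e mod p:
944^2 = 891136 ≡ 1252
944^4 ≡ 1252^2 = 1567504 ≡ 1100
944^8 ≡ 1100^2 = 1210000 ≡ 70
944^16 ≡ 70^2 = 4900 ≡ 997
944^32 ≡ 997^2 = 994009 ≡ 45
944^64 ≡ 45^2 = 2025 ≡ 724
944^128 ≡ 724^2 = 524176 ≡ 1174
944^256 ≡ 1174^2 = 1378276 ≡ 517
944^512 ≡ 517^2 = 267289 ≡ 584
757 = 512 + 128 + 64 + 32 + 16 + 4 + 1, so 944^757 ≡ 584·1174·724·45·997·1100·944 ≡ 484 (mod 1301)
248·484 = 120032 ≡ 340 (mod 1301)
340 ≡ 340 (mod 1301); signature holds.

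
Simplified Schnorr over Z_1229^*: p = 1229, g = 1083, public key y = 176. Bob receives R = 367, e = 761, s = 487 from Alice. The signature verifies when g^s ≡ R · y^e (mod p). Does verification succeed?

passes

g^s mod p:
1083^487 mod 1229 = 447
R · y^e mod p:
176^761 mod 1229 = 460
367·460 = 168820 ≡ 447 (mod 1229)
447 ≡ 447 (mod 1229); signature holds.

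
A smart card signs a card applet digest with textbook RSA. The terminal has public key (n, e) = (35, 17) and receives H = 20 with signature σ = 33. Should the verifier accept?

reject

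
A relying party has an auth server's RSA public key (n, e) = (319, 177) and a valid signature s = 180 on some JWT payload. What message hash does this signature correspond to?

s^2 ≡ 180^2 = 32400 ≡ 181
s^4 ≡ 181^2 = 32761 ≡ 223
s^8 ≡ 223^2 = 49729 ≡ 284
s^16 ≡ 284^2 = 80656 ≡ 268
s^32 ≡ 268^2 = 71824 ≡ 49
s^64 ≡ 49^2 = 2401 ≡ 168
s^128 ≡ 168^2 = 28224 ≡ 152
177 = 128 + 32 + 16 + 1, so s^177 ≡ 152·49·268·180 ≡ 225 (mod 319)

225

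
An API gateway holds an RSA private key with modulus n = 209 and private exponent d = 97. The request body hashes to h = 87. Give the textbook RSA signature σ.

h^2 ≡ 87^2 = 7569 ≡ 45
h^4 ≡ 45^2 = 2025 ≡ 144
h^8 ≡ 144^2 = 20736 ≡ 45
h^16 ≡ 45^2 = 2025 ≡ 144
h^32 ≡ 144^2 = 20736 ≡ 45
h^64 ≡ 45^2 = 2025 ≡ 144
97 = 64 + 32 + 1, so h^97 ≡ 144·45·87 ≡ 87 (mod 209)

87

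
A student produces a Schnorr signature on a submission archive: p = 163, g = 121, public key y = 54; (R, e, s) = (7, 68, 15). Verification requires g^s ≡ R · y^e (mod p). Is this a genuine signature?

forged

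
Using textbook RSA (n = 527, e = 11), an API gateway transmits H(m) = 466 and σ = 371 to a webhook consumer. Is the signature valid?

invalid

σ^2 ≡ 371^2 = 137641 ≡ 94
σ^4 ≡ 94^2 = 8836 ≡ 404
σ^8 ≡ 404^2 = 163216 ≡ 373
11 = 8 + 2 + 1, so σ^11 ≡ 373·94·371 ≡ 61 (mod 527)
61 ≠ 466, so verification fails.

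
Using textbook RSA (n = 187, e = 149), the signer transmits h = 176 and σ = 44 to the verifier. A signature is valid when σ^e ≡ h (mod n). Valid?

Squares mod 187: σ^1≡44, σ^2≡66, σ^4≡55, σ^8≡33, σ^16≡154, σ^32≡154, σ^64≡154, σ^128≡154
149 = 128 + 16 + 4 + 1, so σ^149 ≡ 154·154·55·44 ≡ 176 (mod 187)
Since 176 equals the digest 176, verification succeeds.

yes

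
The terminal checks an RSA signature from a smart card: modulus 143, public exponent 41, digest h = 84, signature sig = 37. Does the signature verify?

Squares mod 143: sig^1≡37, sig^2≡82, sig^4≡3, sig^8≡9, sig^16≡81, sig^32≡126
41 = 32 + 8 + 1, so sig^41 ≡ 126·9·37 ≡ 59 (mod 143)
59 ≠ 84, so verification fails.

does not verify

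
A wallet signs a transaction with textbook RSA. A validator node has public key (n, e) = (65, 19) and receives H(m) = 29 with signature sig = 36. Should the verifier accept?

reject

Squares mod 65: sig^1≡36, sig^2≡61, sig^4≡16, sig^8≡61, sig^16≡16
19 = 16 + 2 + 1, so sig^19 ≡ 16·61·36 ≡ 36 (mod 65)
36 ≠ 29, so verification fails.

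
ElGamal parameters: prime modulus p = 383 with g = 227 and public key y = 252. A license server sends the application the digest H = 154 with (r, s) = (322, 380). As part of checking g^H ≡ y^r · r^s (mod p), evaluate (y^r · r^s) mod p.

252^2 = 63504 ≡ 309
252^4 ≡ 309^2 = 95481 ≡ 114
252^8 ≡ 114^2 = 12996 ≡ 357
252^16 ≡ 357^2 = 127449 ≡ 293
252^32 ≡ 293^2 = 85849 ≡ 57
252^64 ≡ 57^2 = 3249 ≡ 185
252^128 ≡ 185^2 = 34225 ≡ 138
252^256 ≡ 138^2 = 19044 ≡ 277
322 = 256 + 64 + 2, so 252^322 ≡ 277·185·309 ≡ 336 (mod 383)
322^2 = 103684 ≡ 274
322^4 ≡ 274^2 = 75076 ≡ 8
322^8 ≡ 8^2 = 64
322^16 ≡ 64^2 = 4096 ≡ 266
322^32 ≡ 266^2 = 70756 ≡ 284
322^64 ≡ 284^2 = 80656 ≡ 226
322^128 ≡ 226^2 = 51076 ≡ 137
322^256 ≡ 137^2 = 18769 ≡ 2
380 = 256 + 64 + 32 + 16 + 8 + 4, so 322^380 ≡ 2·226·284·266·64·8 ≡ 130 (mod 383)
y^r · r^s ≡ 336·130 = 43680 ≡ 18 (mod 383)

18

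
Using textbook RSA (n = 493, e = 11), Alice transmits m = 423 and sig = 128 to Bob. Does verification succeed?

passes

sig^11 mod 493 = 423
sig^11 mod 493 = 423 matches m.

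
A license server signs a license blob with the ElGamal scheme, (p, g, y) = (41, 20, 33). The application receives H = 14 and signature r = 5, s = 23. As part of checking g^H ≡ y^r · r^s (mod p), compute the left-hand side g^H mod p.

23

Squares mod 41: 20^1≡20, 20^2≡31, 20^4≡18, 20^8≡37
14 = 8 + 4 + 2, so 20^14 ≡ 37·18·31 ≡ 23 (mod 41)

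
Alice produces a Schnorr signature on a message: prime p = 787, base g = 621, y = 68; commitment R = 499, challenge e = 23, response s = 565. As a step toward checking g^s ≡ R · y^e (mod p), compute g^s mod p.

181

Squares mod 787: 621^1≡621, 621^2≡11, 621^4≡121, 621^8≡475, 621^16≡543, 621^32≡511, 621^64≡624, 621^128≡598, 621^256≡306, 621^512≡770
565 = 512 + 32 + 16 + 4 + 1, so 621^565 ≡ 770·511·543·121·621 ≡ 181 (mod 787)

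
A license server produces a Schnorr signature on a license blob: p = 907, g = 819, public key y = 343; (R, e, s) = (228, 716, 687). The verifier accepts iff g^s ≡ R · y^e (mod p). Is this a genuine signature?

genuine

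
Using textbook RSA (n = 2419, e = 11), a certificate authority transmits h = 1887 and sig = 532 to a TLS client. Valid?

sig^2 ≡ 532^2 = 283024 ≡ 1
sig^4 ≡ 1^2 = 1
sig^8 ≡ 1^2 = 1
11 = 8 + 2 + 1, so sig^11 ≡ 1·1·532 ≡ 532 (mod 2419)
532 ≠ 1887, so verification fails.

no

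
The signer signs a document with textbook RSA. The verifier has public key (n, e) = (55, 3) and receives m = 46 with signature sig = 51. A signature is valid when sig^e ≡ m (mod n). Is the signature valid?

valid

Squares mod 55: sig^1≡51, sig^2≡16
3 = 2 + 1, so sig^3 ≡ 16·51 ≡ 46 (mod 55)
Since 46 equals the digest 46, verification succeeds.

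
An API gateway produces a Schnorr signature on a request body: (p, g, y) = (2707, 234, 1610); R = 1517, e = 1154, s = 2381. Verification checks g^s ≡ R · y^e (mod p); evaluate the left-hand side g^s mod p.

Squares mod 2707: 234^1≡234, 234^2≡616, 234^4≡476, 234^8≡1895, 234^16≡1543, 234^32≡1396, 234^64≡2483, 234^128≡1450, 234^256≡1868, 234^512≡101, 234^1024≡2080, 234^2048≡614
2381 = 2048 + 256 + 64 + 8 + 4 + 1, so 234^2381 ≡ 614·1868·2483·1895·476·234 ≡ 682 (mod 2707)

682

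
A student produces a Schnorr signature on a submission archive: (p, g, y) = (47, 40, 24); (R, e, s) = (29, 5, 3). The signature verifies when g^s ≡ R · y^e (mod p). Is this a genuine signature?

g^s mod p:
40^2 = 1600 ≡ 2
3 = 2 + 1, so 40^3 ≡ 2·40 ≡ 33 (mod 47)
R · y^e mod p:
24^2 = 576 ≡ 12
24^4 ≡ 12^2 = 144 ≡ 3
5 = 4 + 1, so 24^5 ≡ 3·24 ≡ 25 (mod 47)
29·25 = 725 ≡ 20 (mod 47)
33 ≠ 20; the check fails.

forged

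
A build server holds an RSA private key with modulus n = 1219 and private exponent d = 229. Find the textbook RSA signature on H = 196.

Squares mod 1219: H^1≡196, H^2≡627, H^4≡611, H^8≡307, H^16≡386, H^32≡278, H^64≡487, H^128≡683
229 = 128 + 64 + 32 + 4 + 1, so H^229 ≡ 683·487·278·611·196 ≡ 1177 (mod 1219)

1177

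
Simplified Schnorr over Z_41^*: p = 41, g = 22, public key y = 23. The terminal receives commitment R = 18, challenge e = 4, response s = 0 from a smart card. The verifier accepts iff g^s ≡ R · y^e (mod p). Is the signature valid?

g^s mod p:
22^0 mod 41 = 1
R · y^e mod p:
Squares mod 41: 23^1≡23, 23^2≡37, 23^4≡16
23^4 ≡ 16 (mod 41)
18·16 = 288 ≡ 1 (mod 41)
1 ≡ 1 (mod 41); signature holds.

valid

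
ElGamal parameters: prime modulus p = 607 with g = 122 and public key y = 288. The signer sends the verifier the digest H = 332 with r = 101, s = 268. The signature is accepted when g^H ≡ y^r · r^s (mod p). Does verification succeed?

Left side g^H mod p:
122^2 = 14884 ≡ 316
122^4 ≡ 316^2 = 99856 ≡ 308
122^8 ≡ 308^2 = 94864 ≡ 172
122^16 ≡ 172^2 = 29584 ≡ 448
122^32 ≡ 448^2 = 200704 ≡ 394
122^64 ≡ 394^2 = 155236 ≡ 451
122^128 ≡ 451^2 = 203401 ≡ 56
122^256 ≡ 56^2 = 3136 ≡ 101
332 = 256 + 64 + 8 + 4, so 122^332 ≡ 101·451·172·308 ≡ 93 (mod 607)
Right side y^r · r^s mod p:
288^2 = 82944 ≡ 392
288^4 ≡ 392^2 = 153664 ≡ 93
288^8 ≡ 93^2 = 8649 ≡ 151
288^16 ≡ 151^2 = 22801 ≡ 342
288^32 ≡ 342^2 = 116964 ≡ 420
288^64 ≡ 420^2 = 176400 ≡ 370
101 = 64 + 32 + 4 + 1, so 288^101 ≡ 370·420·93·288 ≡ 1 (mod 607)
101^2 = 10201 ≡ 489
101^4 ≡ 489^2 = 239121 ≡ 570
101^8 ≡ 570^2 = 324900 ≡ 155
101^16 ≡ 155^2 = 24025 ≡ 352
101^32 ≡ 352^2 = 123904 ≡ 76
101^64 ≡ 76^2 = 5776 ≡ 313
101^128 ≡ 313^2 = 97969 ≡ 242
101^256 ≡ 242^2 = 58564 ≡ 292
268 = 256 + 8 + 4, so 101^268 ≡ 292·155·570 ≡ 93 (mod 607)
1·93 = 93 ≡ 93 (mod 607)
93 ≡ 93 (mod 607), so the signature is genuine.

passes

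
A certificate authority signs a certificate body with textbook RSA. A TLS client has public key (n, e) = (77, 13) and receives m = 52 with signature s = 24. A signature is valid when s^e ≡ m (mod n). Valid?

Squares mod 77: s^1≡24, s^2≡37, s^4≡60, s^8≡58
13 = 8 + 4 + 1, so s^13 ≡ 58·60·24 ≡ 52 (mod 77)
52 = m, so the signature checks out.

yes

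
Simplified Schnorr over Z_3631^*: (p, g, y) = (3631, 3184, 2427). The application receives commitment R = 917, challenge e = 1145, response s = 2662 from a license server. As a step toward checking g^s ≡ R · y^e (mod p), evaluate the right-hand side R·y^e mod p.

2427^2 = 5890329 ≡ 847
2427^4 ≡ 847^2 = 717409 ≡ 2102
2427^8 ≡ 2102^2 = 4418404 ≡ 3108
2427^16 ≡ 3108^2 = 9659664 ≡ 1204
2427^32 ≡ 1204^2 = 1449616 ≡ 847
2427^64 ≡ 847^2 = 717409 ≡ 2102
2427^128 ≡ 2102^2 = 4418404 ≡ 3108
2427^256 ≡ 3108^2 = 9659664 ≡ 1204
2427^512 ≡ 1204^2 = 1449616 ≡ 847
2427^1024 ≡ 847^2 = 717409 ≡ 2102
1145 = 1024 + 64 + 32 + 16 + 8 + 1, so 2427^1145 ≡ 2102·2102·847·1204·3108·2427 ≡ 3630 (mod 3631)
R · y^e ≡ 917·3630 = 3328710 ≡ 2714 (mod 3631)

2714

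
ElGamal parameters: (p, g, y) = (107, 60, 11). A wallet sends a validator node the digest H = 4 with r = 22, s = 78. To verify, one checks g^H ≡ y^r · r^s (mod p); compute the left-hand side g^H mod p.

53

60^4 mod 107 = 53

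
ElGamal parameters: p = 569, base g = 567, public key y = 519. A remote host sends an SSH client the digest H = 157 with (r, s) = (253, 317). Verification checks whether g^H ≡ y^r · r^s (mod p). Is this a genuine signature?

forged

Left side g^H mod p:
Squares mod 569: 567^1≡567, 567^2≡4, 567^4≡16, 567^8≡256, 567^16≡101, 567^32≡528, 567^64≡543, 567^128≡107
157 = 128 + 16 + 8 + 4 + 1, so 567^157 ≡ 107·101·256·16·567 ≡ 335 (mod 569)
Right side y^r · r^s mod p:
Squares mod 569: 519^1≡519, 519^2≡224, 519^4≡104, 519^8≡5, 519^16≡25, 519^32≡56, 519^64≡291, 519^128≡469
253 = 128 + 64 + 32 + 16 + 8 + 4 + 1, so 519^253 ≡ 469·291·56·25·5·104·519 ≡ 182 (mod 569)
Squares mod 569: 253^1≡253, 253^2≡281, 253^4≡439, 253^8≡399, 253^16≡450, 253^32≡505, 253^64≡113, 253^128≡251, 253^256≡411
317 = 256 + 32 + 16 + 8 + 4 + 1, so 253^317 ≡ 411·505·450·399·439·253 ≡ 309 (mod 569)
182·309 = 56238 ≡ 476 (mod 569)
335 ≠ 476, so verification fails.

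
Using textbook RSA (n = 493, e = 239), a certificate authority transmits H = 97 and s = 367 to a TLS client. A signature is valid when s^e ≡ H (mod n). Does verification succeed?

Squares mod 493: s^1≡367, s^2≡100, s^4≡140, s^8≡373, s^16≡103, s^32≡256, s^64≡460, s^128≡103
239 = 128 + 64 + 32 + 8 + 4 + 2 + 1, so s^239 ≡ 103·460·256·373·140·100·367 ≡ 97 (mod 493)
s^239 mod 493 = 97 matches H.

passes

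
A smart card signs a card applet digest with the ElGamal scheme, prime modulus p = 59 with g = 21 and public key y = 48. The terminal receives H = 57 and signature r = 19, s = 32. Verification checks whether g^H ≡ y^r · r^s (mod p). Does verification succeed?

fails

Left side g^H mod p:
Squares mod 59: 21^1≡21, 21^2≡28, 21^4≡17, 21^8≡53, 21^16≡36, 21^32≡57
57 = 32 + 16 + 8 + 1, so 21^57 ≡ 57·36·53·21 ≡ 45 (mod 59)
Right side y^r · r^s mod p:
Squares mod 59: 48^1≡48, 48^2≡3, 48^4≡9, 48^8≡22, 48^16≡12
19 = 16 + 2 + 1, so 48^19 ≡ 12·3·48 ≡ 17 (mod 59)
Squares mod 59: 19^1≡19, 19^2≡7, 19^4≡49, 19^8≡41, 19^16≡29, 19^32≡15
19^32 ≡ 15 (mod 59)
17·15 = 255 ≡ 19 (mod 59)
45 ≠ 19, so verification fails.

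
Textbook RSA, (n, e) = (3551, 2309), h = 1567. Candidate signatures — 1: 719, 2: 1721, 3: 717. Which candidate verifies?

Candidate 1: Squares mod 3551: 719^1≡719, 719^2≡2066, 719^4≡54, 719^8≡2916, 719^16≡1962, 719^32≡160, 719^64≡743, 719^128≡1644, 719^256≡425, 719^512≡3075, 719^1024≡2863, 719^2048≡1061; 2309 = 2048 + 256 + 4 + 1, so 719^2309 ≡ 1061·425·54·719 ≡ 1567 (mod 3551)
  → matches h = 1567
Candidate 2: Squares mod 3551: 1721^1≡1721, 1721^2≡307, 1721^4≡1923, 1721^8≡1338, 1721^16≡540, 1721^32≡418, 1721^64≡725, 1721^128≡77, 1721^256≡2378, 1721^512≡1692, 1721^1024≡758, 1721^2048≡2853; 2309 = 2048 + 256 + 4 + 1, so 1721^2309 ≡ 2853·2378·1923·1721 ≡ 252 (mod 3551)
Candidate 3: Squares mod 3551: 717^1≡717, 717^2≡2745, 717^4≡3354, 717^8≡3299, 717^16≡3137, 717^32≡948, 717^64≡301, 717^128≡1826, 717^256≡3438, 717^512≡2116, 717^1024≡3196, 717^2048≡1740; 2309 = 2048 + 256 + 4 + 1, so 717^2309 ≡ 1740·3438·3354·717 ≡ 278 (mod 3551)

1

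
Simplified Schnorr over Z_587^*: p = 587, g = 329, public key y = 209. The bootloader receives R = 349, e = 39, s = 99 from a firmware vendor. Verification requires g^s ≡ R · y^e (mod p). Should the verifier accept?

g^s mod p:
329^2 = 108241 ≡ 233
329^4 ≡ 233^2 = 54289 ≡ 285
329^8 ≡ 285^2 = 81225 ≡ 219
329^16 ≡ 219^2 = 47961 ≡ 414
329^32 ≡ 414^2 = 171396 ≡ 579
329^64 ≡ 579^2 = 335241 ≡ 64
99 = 64 + 32 + 2 + 1, so 329^99 ≡ 64·579·233·329 ≡ 197 (mod 587)
R · y^e mod p:
209^2 = 43681 ≡ 243
209^4 ≡ 243^2 = 59049 ≡ 349
209^8 ≡ 349^2 = 121801 ≡ 292
209^16 ≡ 292^2 = 85264 ≡ 149
209^32 ≡ 149^2 = 22201 ≡ 482
39 = 32 + 4 + 2 + 1, so 209^39 ≡ 482·349·243·209 ≡ 342 (mod 587)
349·342 = 119358 ≡ 197 (mod 587)
197 ≡ 197 (mod 587); signature holds.

accept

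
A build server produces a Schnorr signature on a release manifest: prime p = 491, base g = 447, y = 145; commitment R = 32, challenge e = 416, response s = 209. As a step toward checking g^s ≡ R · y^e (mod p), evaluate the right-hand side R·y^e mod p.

326

145^2 = 21025 ≡ 403
145^4 ≡ 403^2 = 162409 ≡ 379
145^8 ≡ 379^2 = 143641 ≡ 269
145^16 ≡ 269^2 = 72361 ≡ 184
145^32 ≡ 184^2 = 33856 ≡ 468
145^64 ≡ 468^2 = 219024 ≡ 38
145^128 ≡ 38^2 = 1444 ≡ 462
145^256 ≡ 462^2 = 213444 ≡ 350
416 = 256 + 128 + 32, so 145^416 ≡ 350·462·468 ≡ 225 (mod 491)
R · y^e ≡ 32·225 = 7200 ≡ 326 (mod 491)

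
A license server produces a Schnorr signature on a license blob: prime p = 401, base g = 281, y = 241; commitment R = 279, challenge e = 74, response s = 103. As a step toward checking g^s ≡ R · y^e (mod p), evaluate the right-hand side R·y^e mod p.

216

Squares mod 401: 241^1≡241, 241^2≡337, 241^4≡86, 241^8≡178, 241^16≡5, 241^32≡25, 241^64≡224
74 = 64 + 8 + 2, so 241^74 ≡ 224·178·337 ≡ 156 (mod 401)
R · y^e ≡ 279·156 = 43524 ≡ 216 (mod 401)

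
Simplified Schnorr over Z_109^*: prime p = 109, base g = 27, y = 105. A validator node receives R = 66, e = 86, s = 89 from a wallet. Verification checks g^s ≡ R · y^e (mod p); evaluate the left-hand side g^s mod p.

Squares mod 109: 27^1≡27, 27^2≡75, 27^4≡66, 27^8≡105, 27^16≡16, 27^32≡38, 27^64≡27
89 = 64 + 16 + 8 + 1, so 27^89 ≡ 27·16·105·27 ≡ 105 (mod 109)

105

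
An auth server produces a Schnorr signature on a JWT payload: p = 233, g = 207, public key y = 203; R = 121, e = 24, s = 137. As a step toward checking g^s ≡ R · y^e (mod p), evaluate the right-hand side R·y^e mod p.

18

203^2 = 41209 ≡ 201
203^4 ≡ 201^2 = 40401 ≡ 92
203^8 ≡ 92^2 = 8464 ≡ 76
203^16 ≡ 76^2 = 5776 ≡ 184
24 = 16 + 8, so 203^24 ≡ 184·76 ≡ 4 (mod 233)
R · y^e ≡ 121·4 = 484 ≡ 18 (mod 233)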